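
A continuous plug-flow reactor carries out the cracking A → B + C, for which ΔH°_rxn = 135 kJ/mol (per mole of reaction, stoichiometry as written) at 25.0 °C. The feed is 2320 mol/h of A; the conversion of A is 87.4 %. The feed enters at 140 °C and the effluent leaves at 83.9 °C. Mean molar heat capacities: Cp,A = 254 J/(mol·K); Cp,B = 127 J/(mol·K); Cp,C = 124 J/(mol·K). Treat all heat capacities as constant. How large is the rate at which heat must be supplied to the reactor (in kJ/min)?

Q_in = 4010 kJ/min

Extent of reaction ξ = 0.874 × 2320 = 2027.7 mol/h
Reaction term: ξ·ΔH°_rxn = 2027.7 × 135 = 273740 kJ/h
Sensible, feed 140→25 °C: -67767 kJ/h
Outlet flows (mol/h): A 292.32, B 2027.7, C 2027.7
Sensible, products 25→83.9 °C: 34350 kJ/h
Q = ΔH = 240320 kJ/h = 66.756 kW
Heat supplied = 4005.3 kJ/min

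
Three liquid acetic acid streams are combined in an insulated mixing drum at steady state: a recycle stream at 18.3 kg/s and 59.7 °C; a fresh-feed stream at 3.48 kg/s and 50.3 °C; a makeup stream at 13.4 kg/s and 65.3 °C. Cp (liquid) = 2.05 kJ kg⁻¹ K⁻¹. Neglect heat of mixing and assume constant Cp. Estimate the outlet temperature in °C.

T_out = 60.9 °C

Adiabatic, steady state ⇒ Σ ṁᵢCp,ᵢ(T_out − Tᵢ) = 0
T_out = Σ ṁᵢCp,ᵢTᵢ / Σ ṁᵢCp,ᵢ
      = 4392.3 / 72.119 = 60.903 °C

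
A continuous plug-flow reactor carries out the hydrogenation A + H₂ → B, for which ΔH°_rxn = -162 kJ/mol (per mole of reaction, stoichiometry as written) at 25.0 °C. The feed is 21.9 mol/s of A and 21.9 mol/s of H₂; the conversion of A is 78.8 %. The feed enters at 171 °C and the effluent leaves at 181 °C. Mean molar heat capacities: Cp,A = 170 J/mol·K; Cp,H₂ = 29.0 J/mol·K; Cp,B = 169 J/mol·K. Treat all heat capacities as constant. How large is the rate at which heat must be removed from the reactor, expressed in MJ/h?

Q_out = 10200 MJ/h

Extent of reaction ξ = 0.788 × 21.9 = 17.257 mol/s
Reaction term: ξ·ΔH°_rxn = 17.257 × -162 = -2795.7 kJ/s
Sensible, feed 171→25 °C: -636.28 kJ/s
Outlet flows (mol/s): A 4.6428, H₂ 4.6428, B 17.257
Sensible, products 25→181 °C: 599.1 kJ/s
Q = ΔH = -2832.8 kJ/s = -2832.8 kW
Heat removed = 10198 MJ/h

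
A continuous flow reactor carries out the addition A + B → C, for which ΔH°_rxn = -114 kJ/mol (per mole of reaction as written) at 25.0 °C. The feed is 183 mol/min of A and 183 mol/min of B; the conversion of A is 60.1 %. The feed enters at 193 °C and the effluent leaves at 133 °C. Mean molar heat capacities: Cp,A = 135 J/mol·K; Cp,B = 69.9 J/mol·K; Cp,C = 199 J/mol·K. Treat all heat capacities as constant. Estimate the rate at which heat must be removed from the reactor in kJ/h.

Extent of reaction ξ = 0.601 × 183 = 109.98 mol/min
Reaction term: ξ·ΔH°_rxn = 109.98 × -114 = -12538 kJ/min
Sensible, feed 193→25 °C: -6299.4 kJ/min
Outlet flows (mol/min): A 73.017, B 73.017, C 109.98
Sensible, products 25→133 °C: 3979.6 kJ/min
Q = ΔH = -14858 kJ/min = -247.63 kW
Heat removed = 891480 kJ/h

Q_out = 891000 kJ/h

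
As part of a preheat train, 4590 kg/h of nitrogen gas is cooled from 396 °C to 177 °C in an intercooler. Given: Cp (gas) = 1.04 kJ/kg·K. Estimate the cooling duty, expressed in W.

Q = ṁ·Cp·ΔT = 4590 × 1.04 × (177 − 396) = -1.0454e+06 kJ/h
Converting: 1.0454e+06 / 3600 s = 290.39 kW
Cooling duty = 290390 W

Q_c = 290000 W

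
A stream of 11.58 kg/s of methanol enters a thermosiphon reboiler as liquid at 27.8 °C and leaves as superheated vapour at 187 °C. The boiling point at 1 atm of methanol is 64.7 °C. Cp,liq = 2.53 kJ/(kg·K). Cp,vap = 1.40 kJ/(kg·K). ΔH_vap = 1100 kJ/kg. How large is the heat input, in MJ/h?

liquid 27.8→64.7 °C: 93.357 kJ/kg
vaporisation at 64.7 °C: 1100 kJ/kg
vapour 64.7→187 °C: 171.22 kJ/kg
Δh = 93.357 + 1100 + 171.22 = 1364.6 kJ/kg
Q = ṁ·Δh = 11.58 kg/s × 1364.6 kJ/kg = 15802 kJ/s
|Q| = 15802 kW = 56886 MJ/h

Q = 56900 MJ/h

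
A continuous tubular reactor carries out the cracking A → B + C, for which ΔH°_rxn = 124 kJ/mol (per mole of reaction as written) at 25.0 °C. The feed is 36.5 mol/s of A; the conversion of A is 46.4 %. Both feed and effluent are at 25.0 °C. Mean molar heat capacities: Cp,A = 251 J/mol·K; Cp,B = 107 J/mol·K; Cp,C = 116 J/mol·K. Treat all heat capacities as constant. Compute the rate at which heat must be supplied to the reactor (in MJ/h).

Extent of reaction ξ = 0.464 × 36.5 = 16.936 mol/s
Reaction term: ξ·ΔH°_rxn = 16.936 × 124 = 2100.1 kJ/s
Q = ΔH = 2100.1 kJ/s = 2100.1 kW
Heat supplied = 7560.2 MJ/h

Q_in = 7560 MJ/h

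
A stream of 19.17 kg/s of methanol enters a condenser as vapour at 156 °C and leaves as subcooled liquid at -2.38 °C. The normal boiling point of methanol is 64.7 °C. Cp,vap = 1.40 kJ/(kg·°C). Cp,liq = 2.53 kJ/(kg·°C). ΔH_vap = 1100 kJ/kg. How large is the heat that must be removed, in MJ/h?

Q_c = 96400 MJ/h

vapour 156→64.7 °C: -127.82 kJ/kg
condensation at 64.7 °C: -1100 kJ/kg
liquid 64.7→-2.38 °C: -169.71 kJ/kg
Δh = -127.82 + -1100 + -169.71 = -1397.5 kJ/kg
Q = ṁ·Δh = 19.17 kg/s × -1397.5 kJ/kg = -26791 kJ/s
|Q| = 26791 kW = 96447 MJ/h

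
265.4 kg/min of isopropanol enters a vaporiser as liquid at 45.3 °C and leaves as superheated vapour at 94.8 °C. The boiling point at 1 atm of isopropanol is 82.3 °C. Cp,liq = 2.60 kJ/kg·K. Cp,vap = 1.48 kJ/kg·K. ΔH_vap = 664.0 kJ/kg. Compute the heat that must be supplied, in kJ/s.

Q = 3440 kJ/s

liquid 45.3→82.3 °C: 96.2 kJ/kg
vaporisation at 82.3 °C: 664 kJ/kg
vapour 82.3→94.8 °C: 18.5 kJ/kg
Δh = 96.2 + 664 + 18.5 = 778.7 kJ/kg
Q = ṁ·Δh = 265.4 kg/min × 778.7 kJ/kg = 206670 kJ/min
|Q| = 3444.4 kW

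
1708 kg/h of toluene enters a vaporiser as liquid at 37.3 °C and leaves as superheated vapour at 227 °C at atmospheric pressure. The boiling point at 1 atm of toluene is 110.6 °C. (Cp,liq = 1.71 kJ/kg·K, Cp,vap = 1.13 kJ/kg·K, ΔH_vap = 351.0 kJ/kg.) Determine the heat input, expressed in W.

liquid 37.3→110.6 °C: 125.34 kJ/kg
vaporisation at 110.6 °C: 351 kJ/kg
vapour 110.6→227 °C: 131.53 kJ/kg
Δh = 125.34 + 351 + 131.53 = 607.88 kJ/kg
Q = ṁ·Δh = 1708 kg/h × 607.88 kJ/kg = 1.0383e+06 kJ/h
|Q| = 288.4 kW = 288400 W

Q = 288000 W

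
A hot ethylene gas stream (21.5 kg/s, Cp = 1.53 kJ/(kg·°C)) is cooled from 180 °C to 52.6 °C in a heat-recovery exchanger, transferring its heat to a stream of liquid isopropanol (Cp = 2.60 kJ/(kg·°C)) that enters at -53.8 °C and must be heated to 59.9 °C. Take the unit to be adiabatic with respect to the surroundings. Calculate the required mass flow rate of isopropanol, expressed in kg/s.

Heat released by hot stream: Q = 21.5 × 1.53 × (180 − 52.6) = 4190.8 kJ/s
Energy balance on cold side (adiabatic exchanger): Q = ṁ_c·Cp_c·(T_c,out − T_c,in)
ṁ_c = 4190.8 / [2.60 × (59.9 − -53.8)] = 14.176 kg/s

ṁ_c = 14.2 kg/s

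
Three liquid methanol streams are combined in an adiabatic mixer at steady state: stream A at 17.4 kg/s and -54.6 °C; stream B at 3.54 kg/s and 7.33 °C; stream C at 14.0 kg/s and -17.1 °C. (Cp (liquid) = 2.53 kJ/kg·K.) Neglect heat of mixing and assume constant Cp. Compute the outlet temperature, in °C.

T_out = -33.3 °C

Adiabatic, steady state ⇒ Σ ṁᵢCp,ᵢ(T_out − Tᵢ) = 0
Σ ṁᵢCp,ᵢTᵢ = 17.4×2.53×-54.6 + 3.54×2.53×7.33 + 14.0×2.53×-17.1 = -2943.6
Σ ṁᵢCp,ᵢ = 17.4×2.53 + 3.54×2.53 + 14.0×2.53 = 88.398
T_out = -2943.6 / 88.398 = -33.3 °C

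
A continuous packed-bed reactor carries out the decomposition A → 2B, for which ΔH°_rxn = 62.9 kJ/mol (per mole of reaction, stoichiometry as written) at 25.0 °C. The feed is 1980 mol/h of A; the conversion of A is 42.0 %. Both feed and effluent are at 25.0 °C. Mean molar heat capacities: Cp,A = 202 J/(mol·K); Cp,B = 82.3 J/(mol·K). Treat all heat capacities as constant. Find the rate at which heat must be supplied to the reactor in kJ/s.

Extent of reaction ξ = 0.420 × 1980 = 831.6 mol/h
Reaction term: ξ·ΔH°_rxn = 831.6 × 62.9 = 52308 kJ/h
Q = ΔH = 52308 kJ/h = 14.53 kW
Heat supplied = 14.53 kJ/s

Q_in = 14.5 kJ/s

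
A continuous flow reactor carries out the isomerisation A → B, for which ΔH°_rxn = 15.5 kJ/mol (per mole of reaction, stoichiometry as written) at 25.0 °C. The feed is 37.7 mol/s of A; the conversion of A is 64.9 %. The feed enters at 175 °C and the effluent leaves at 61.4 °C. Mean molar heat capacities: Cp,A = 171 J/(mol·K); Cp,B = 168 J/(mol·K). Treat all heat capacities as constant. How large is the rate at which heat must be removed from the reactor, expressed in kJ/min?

Q_out = 21300 kJ/min

Extent of reaction ξ = 0.649 × 37.7 = 24.467 mol/s
Reaction term: ξ·ΔH°_rxn = 24.467 × 15.5 = 379.24 kJ/s
Sensible, feed 175→25 °C: -967.01 kJ/s
Outlet flows (mol/s): A 13.233, B 24.467
Sensible, products 25→61.4 °C: 231.99 kJ/s
Q = ΔH = -355.77 kJ/s = -355.77 kW
Heat removed = 21346 kJ/min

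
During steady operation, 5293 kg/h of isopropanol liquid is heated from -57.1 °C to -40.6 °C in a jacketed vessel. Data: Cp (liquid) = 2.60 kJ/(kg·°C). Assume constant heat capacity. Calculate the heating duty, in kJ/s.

Q = ṁ·Cp·ΔT = 5293 × 2.60 × (-40.6 − -57.1) = 227070 kJ/h
Converting: 227070 / 3600 s = 63.075 kW

Q = 63.1 kJ/s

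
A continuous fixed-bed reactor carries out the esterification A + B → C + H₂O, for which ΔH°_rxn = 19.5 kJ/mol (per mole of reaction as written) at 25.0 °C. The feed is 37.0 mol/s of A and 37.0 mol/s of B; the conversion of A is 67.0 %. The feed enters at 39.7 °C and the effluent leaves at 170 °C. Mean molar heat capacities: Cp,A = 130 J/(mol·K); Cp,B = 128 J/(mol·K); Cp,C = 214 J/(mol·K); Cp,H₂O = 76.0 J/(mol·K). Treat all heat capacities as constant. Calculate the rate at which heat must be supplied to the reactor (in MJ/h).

Extent of reaction ξ = 0.670 × 37.0 = 24.79 mol/s
Reaction term: ξ·ΔH°_rxn = 24.79 × 19.5 = 483.41 kJ/s
Sensible, feed 39.7→25 °C: -140.33 kJ/s
Outlet flows (mol/s): A 12.21, B 12.21, C 24.79, H₂O 24.79
Sensible, products 25→170 °C: 1499.2 kJ/s
Q = ΔH = 1842.3 kJ/s = 1842.3 kW
Heat supplied = 6632.2 MJ/h

Q_in = 6630 MJ/h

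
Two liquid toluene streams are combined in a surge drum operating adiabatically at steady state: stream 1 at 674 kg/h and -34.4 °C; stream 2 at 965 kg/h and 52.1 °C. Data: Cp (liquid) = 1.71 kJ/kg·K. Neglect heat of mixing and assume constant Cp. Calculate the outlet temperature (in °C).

T_out = 16.5 °C

Adiabatic, steady state ⇒ Σ ṁᵢCp,ᵢ(T_out − Tᵢ) = 0
Σ ṁᵢCp,ᵢTᵢ = 674×1.71×-34.4 + 965×1.71×52.1 = 46325
Σ ṁᵢCp,ᵢ = 674×1.71 + 965×1.71 = 2802.7
T_out = 46325 / 2802.7 = 16.529 °C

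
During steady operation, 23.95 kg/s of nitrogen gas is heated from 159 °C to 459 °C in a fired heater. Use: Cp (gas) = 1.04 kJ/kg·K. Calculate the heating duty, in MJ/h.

Q = ṁ·Cp·ΔT = 23.95 × 1.04 × (459 − 159) = 7472.4 kJ/s
Heating duty = 26901 MJ/h

Q = 26900 MJ/h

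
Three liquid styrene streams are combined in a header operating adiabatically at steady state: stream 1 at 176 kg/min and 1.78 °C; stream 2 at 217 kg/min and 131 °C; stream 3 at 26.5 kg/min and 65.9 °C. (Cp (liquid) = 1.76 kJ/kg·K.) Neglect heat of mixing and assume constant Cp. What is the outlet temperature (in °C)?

T_out = 72.7 °C

No heat crosses the boundary, so H_out = H_in.
Σ ṁᵢCp,ᵢTᵢ = 176×1.76×1.78 + 217×1.76×131 + 26.5×1.76×65.9 = 53656
Σ ṁᵢCp,ᵢ = 176×1.76 + 217×1.76 + 26.5×1.76 = 738.32
T_out = 53656 / 738.32 = 72.674 °C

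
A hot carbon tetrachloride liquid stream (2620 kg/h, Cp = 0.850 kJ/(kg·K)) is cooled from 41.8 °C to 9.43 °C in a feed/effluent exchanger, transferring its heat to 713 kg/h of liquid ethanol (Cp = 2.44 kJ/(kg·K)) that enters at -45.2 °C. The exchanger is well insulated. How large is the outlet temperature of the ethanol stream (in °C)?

T_c,out = -3.76 °C

Heat released by hot stream: Q = 2620 × 0.850 × (41.8 − 9.43) = 72088 kJ/h
Energy balance on cold side (adiabatic exchanger): Q = ṁ_c·Cp_c·(T_c,out − T_c,in)
T_c,out = -45.2 + 72088/(713 × 2.44) = -3.7635 °C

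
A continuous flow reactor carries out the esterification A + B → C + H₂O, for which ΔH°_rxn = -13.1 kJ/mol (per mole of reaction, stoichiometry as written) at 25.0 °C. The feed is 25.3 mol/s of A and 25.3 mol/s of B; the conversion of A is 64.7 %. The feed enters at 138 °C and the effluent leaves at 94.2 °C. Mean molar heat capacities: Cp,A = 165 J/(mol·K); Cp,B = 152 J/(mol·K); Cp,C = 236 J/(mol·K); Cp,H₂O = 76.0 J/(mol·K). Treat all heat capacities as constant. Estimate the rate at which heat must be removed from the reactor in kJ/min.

Q_out = 34300 kJ/min

Extent of reaction ξ = 0.647 × 25.3 = 16.369 mol/s
Reaction term: ξ·ΔH°_rxn = 16.369 × -13.1 = -214.44 kJ/s
Sensible, feed 138→25 °C: -906.27 kJ/s
Outlet flows (mol/s): A 8.9309, B 8.9309, C 16.369, H₂O 16.369
Sensible, products 25→94.2 °C: 549.33 kJ/s
Q = ΔH = -571.38 kJ/s = -571.38 kW
Heat removed = 34283 kJ/min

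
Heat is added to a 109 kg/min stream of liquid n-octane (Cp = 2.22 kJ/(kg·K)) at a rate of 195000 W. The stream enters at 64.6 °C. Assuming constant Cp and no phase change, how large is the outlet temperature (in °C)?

Q = 195000 W = 11700 kJ/min
ΔT = Q/(ṁ·Cp) = 11700/(109×2.22) = 48.351 K
T_out = 64.6 + 48.351 = 112.95 °C

T_out = 113 °C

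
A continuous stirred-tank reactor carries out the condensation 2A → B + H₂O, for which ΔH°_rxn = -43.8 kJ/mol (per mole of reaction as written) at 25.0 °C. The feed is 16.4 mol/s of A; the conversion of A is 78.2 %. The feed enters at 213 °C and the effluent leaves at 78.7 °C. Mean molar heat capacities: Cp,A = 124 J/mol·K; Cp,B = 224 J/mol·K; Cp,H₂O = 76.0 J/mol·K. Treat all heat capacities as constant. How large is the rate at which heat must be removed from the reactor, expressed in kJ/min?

Extent of reaction ξ = 0.782 × 16.4 / 2 = 6.4124 mol/s
Reaction term: ξ·ΔH°_rxn = 6.4124 × -43.8 = -280.86 kJ/s
Sensible, feed 213→25 °C: -382.32 kJ/s
Outlet flows (mol/s): A 3.5752, B 6.4124, H₂O 6.4124
Sensible, products 25→78.7 °C: 127.11 kJ/s
Q = ΔH = -536.07 kJ/s = -536.07 kW
Heat removed = 32164 kJ/min

Q_out = 32200 kJ/min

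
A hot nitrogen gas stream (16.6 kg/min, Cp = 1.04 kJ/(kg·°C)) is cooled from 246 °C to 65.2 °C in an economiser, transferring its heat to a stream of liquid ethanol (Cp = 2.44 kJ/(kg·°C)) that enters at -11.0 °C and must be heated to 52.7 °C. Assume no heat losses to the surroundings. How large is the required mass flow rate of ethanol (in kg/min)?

ṁ_c = 20.1 kg/min

Heat released by hot stream: Q = 16.6 × 1.04 × (246 − 65.2) = 3121.3 kJ/min
Energy balance on cold side (adiabatic exchanger): Q = ṁ_c·Cp_c·(T_c,out − T_c,in)
ṁ_c = 3121.3 / [2.44 × (52.7 − -11.0)] = 20.082 kg/min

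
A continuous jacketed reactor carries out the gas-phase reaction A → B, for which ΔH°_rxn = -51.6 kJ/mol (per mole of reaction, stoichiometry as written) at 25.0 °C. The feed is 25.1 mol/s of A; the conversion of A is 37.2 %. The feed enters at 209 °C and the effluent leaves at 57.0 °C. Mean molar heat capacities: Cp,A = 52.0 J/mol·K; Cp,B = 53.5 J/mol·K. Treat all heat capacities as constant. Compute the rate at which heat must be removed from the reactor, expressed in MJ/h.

Q_out = 2450 MJ/h

Extent of reaction ξ = 0.372 × 25.1 = 9.3372 mol/s
Reaction term: ξ·ΔH°_rxn = 9.3372 × -51.6 = -481.8 kJ/s
Sensible, feed 209→25 °C: -240.16 kJ/s
Outlet flows (mol/s): A 15.763, B 9.3372
Sensible, products 25→57.0 °C: 42.215 kJ/s
Q = ΔH = -679.74 kJ/s = -679.74 kW
Heat removed = 2447.1 MJ/h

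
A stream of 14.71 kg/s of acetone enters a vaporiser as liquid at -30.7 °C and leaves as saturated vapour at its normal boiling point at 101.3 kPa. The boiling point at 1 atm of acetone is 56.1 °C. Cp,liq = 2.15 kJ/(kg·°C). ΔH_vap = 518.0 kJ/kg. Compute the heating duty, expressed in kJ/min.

Q = 622000 kJ/min

liquid -30.7→56.1 °C: 186.62 kJ/kg
vaporisation at 56.1 °C: 518 kJ/kg
Δh = 186.62 + 518 = 704.62 kJ/kg
Q = ṁ·Δh = 14.71 kg/s × 704.62 kJ/kg = 10365 kJ/s
|Q| = 10365 kW = 621900 kJ/min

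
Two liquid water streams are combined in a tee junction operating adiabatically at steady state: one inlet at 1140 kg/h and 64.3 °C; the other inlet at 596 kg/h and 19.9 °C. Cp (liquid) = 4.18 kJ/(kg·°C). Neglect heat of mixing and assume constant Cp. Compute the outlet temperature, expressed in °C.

Energy balance with Q = 0: Σ ṁᵢCp,ᵢ(T_out − Tᵢ) = 0
Σ ṁᵢCp,ᵢTᵢ = 1140×4.18×64.3 + 596×4.18×19.9 = 355980
Σ ṁᵢCp,ᵢ = 1140×4.18 + 596×4.18 = 7256.5
T_out = 355980 / 7256.5 = 49.057 °C

T_out = 49.1 °C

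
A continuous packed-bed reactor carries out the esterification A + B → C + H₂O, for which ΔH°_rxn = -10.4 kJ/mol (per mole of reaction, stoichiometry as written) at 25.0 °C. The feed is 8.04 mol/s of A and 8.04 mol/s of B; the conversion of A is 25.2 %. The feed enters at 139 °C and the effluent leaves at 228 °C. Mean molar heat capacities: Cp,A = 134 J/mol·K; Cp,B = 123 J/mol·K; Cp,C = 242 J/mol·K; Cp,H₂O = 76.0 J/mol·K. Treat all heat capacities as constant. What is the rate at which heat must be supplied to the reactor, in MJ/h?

Q_in = 676 MJ/h

Extent of reaction ξ = 0.252 × 8.04 = 2.0261 mol/s
Reaction term: ξ·ΔH°_rxn = 2.0261 × -10.4 = -21.071 kJ/s
Sensible, feed 139→25 °C: -235.56 kJ/s
Outlet flows (mol/s): A 6.0139, B 6.0139, C 2.0261, H₂O 2.0261
Sensible, products 25→228 °C: 444.54 kJ/s
Q = ΔH = 187.92 kJ/s = 187.92 kW
Heat supplied = 676.5 MJ/h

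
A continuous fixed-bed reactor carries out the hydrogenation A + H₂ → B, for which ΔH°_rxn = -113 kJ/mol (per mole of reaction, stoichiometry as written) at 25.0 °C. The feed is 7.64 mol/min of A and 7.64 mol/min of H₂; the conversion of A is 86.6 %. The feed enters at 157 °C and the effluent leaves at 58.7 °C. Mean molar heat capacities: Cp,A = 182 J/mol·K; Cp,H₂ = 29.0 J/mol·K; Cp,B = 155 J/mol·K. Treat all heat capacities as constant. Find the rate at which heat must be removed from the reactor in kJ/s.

Extent of reaction ξ = 0.866 × 7.64 = 6.6162 mol/min
Reaction term: ξ·ΔH°_rxn = 6.6162 × -113 = -747.64 kJ/min
Sensible, feed 157→25 °C: -212.79 kJ/min
Outlet flows (mol/min): A 1.0238, H₂ 1.0238, B 6.6162
Sensible, products 25→58.7 °C: 41.84 kJ/min
Q = ΔH = -918.58 kJ/min = -15.31 kW
Heat removed = 15.31 kJ/s

Q_out = 15.3 kJ/s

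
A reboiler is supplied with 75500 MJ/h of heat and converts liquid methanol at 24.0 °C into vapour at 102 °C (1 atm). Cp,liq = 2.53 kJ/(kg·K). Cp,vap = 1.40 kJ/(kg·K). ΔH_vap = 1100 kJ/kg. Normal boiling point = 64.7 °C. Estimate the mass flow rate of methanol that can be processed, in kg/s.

Δh = 2.53×(64.7−24.0) + 1100 + 1.40×(102−64.7) = 1255.2 kJ/kg
Q = 75500 MJ/h = 20972 kJ/s = 20972 kJ/s
ṁ = Q/Δh = 20972 / 1255.2 = 16.708 kg/s

ṁ = 16.7 kg/s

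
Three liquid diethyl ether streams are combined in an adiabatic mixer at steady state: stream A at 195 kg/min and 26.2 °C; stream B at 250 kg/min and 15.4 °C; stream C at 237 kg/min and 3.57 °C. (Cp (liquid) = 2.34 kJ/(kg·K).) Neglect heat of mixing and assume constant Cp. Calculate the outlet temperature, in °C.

T_out = 14.4 °C

No heat crosses the boundary, so H_out = H_in.
Σ ṁᵢCp,ᵢTᵢ = 195×2.34×26.2 + 250×2.34×15.4 + 237×2.34×3.57 = 22944
Σ ṁᵢCp,ᵢ = 195×2.34 + 250×2.34 + 237×2.34 = 1595.9
T_out = 22944 / 1595.9 = 14.377 °C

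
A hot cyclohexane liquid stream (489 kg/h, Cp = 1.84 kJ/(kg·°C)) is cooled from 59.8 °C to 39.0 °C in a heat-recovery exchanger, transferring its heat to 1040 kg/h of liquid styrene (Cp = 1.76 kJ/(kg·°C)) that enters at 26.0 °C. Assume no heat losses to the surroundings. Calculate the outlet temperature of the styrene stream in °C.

T_c,out = 36.2 °C

Heat released by hot stream: Q = 489 × 1.84 × (59.8 − 39.0) = 18715 kJ/h
Energy balance on cold side (adiabatic exchanger): Q = ṁ_c·Cp_c·(T_c,out − T_c,in)
T_c,out = 26.0 + 18715/(1040 × 1.76) = 36.225 °C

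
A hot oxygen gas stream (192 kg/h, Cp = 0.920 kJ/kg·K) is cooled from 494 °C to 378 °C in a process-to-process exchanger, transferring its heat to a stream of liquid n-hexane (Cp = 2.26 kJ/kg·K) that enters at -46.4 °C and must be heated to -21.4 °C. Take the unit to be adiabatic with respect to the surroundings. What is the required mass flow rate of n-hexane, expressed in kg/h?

Heat released by hot stream: Q = 192 × 0.920 × (494 − 378) = 20490 kJ/h
Energy balance on cold side (adiabatic exchanger): Q = ṁ_c·Cp_c·(T_c,out − T_c,in)
ṁ_c = 20490 / [2.26 × (-21.4 − -46.4)] = 362.66 kg/h

ṁ_c = 363 kg/h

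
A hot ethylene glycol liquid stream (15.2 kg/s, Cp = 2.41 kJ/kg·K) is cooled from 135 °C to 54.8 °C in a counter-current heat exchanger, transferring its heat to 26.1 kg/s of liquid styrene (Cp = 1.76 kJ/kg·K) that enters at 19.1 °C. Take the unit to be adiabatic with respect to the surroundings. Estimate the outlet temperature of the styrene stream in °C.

T_c,out = 83.1 °C

Heat released by hot stream: Q = 15.2 × 2.41 × (135 − 54.8) = 2937.9 kJ/s
Energy balance on cold side (adiabatic exchanger): Q = ṁ_c·Cp_c·(T_c,out − T_c,in)
T_c,out = 19.1 + 2937.9/(26.1 × 1.76) = 83.056 °C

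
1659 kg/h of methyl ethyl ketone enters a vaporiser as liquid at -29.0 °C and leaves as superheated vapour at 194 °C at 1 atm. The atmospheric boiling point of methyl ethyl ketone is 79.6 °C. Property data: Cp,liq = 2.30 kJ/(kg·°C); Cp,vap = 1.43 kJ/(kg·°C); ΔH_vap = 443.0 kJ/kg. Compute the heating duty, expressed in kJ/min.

Q = 23700 kJ/min

liquid -29.0→79.6 °C: 249.78 kJ/kg
vaporisation at 79.6 °C: 443 kJ/kg
vapour 79.6→194 °C: 163.59 kJ/kg
Δh = 249.78 + 443 + 163.59 = 856.37 kJ/kg
Q = ṁ·Δh = 1659 kg/h × 856.37 kJ/kg = 1.4207e+06 kJ/h
|Q| = 394.64 kW = 23679 kJ/min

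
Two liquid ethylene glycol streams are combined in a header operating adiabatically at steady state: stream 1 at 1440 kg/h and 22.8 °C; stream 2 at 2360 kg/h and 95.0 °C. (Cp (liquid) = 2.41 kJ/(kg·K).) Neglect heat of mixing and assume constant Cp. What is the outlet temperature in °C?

Adiabatic, steady state ⇒ Σ ṁᵢCp,ᵢ(T_out − Tᵢ) = 0
T_out = Σ ṁᵢCp,ᵢTᵢ / Σ ṁᵢCp,ᵢ
      = 619450 / 9158 = 67.64 °C

T_out = 67.6 °C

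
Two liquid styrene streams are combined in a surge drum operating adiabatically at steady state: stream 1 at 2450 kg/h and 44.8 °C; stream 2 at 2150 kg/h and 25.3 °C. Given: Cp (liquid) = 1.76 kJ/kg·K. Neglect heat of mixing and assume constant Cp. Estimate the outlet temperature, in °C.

T_out = 35.7 °C

No heat crosses the boundary, so H_out = H_in.
Σ ṁᵢCp,ᵢTᵢ = 2450×1.76×44.8 + 2150×1.76×25.3 = 288910
Σ ṁᵢCp,ᵢ = 2450×1.76 + 2150×1.76 = 8096
T_out = 288910 / 8096 = 35.686 °C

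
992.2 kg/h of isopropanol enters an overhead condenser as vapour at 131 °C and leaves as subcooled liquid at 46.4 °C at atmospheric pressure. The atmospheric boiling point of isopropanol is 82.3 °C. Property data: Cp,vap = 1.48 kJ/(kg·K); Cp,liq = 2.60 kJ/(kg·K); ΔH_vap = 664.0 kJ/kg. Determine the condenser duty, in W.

vapour 131→82.3 °C: -72.076 kJ/kg
condensation at 82.3 °C: -664 kJ/kg
liquid 82.3→46.4 °C: -93.34 kJ/kg
Δh = -72.076 + -664 + -93.34 = -829.42 kJ/kg
Q = ṁ·Δh = 992.2 kg/h × -829.42 kJ/kg = -822950 kJ/h
|Q| = 228.6 kW = 228600 W

Q_c = 229000 W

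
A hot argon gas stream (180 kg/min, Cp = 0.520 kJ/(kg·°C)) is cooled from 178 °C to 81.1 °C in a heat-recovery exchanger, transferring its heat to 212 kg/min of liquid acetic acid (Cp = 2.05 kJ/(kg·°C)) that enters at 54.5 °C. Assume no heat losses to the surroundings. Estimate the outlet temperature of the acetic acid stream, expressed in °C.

T_c,out = 75.4 °C

Heat released by hot stream: Q = 180 × 0.520 × (178 − 81.1) = 9069.8 kJ/min
Energy balance on cold side (adiabatic exchanger): Q = ṁ_c·Cp_c·(T_c,out − T_c,in)
T_c,out = 54.5 + 9069.8/(212 × 2.05) = 75.369 °C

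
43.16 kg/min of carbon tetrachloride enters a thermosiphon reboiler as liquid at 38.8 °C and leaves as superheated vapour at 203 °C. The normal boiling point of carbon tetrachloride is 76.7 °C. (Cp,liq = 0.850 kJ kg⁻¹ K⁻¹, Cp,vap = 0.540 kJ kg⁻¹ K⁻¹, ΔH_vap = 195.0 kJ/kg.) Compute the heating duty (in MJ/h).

Q = 765 MJ/h

liquid 38.8→76.7 °C: 32.215 kJ/kg
vaporisation at 76.7 °C: 195 kJ/kg
vapour 76.7→203 °C: 68.202 kJ/kg
Δh = 32.215 + 195 + 68.202 = 295.42 kJ/kg
Q = ṁ·Δh = 43.16 kg/min × 295.42 kJ/kg = 12750 kJ/min
|Q| = 212.5 kW = 765.01 MJ/h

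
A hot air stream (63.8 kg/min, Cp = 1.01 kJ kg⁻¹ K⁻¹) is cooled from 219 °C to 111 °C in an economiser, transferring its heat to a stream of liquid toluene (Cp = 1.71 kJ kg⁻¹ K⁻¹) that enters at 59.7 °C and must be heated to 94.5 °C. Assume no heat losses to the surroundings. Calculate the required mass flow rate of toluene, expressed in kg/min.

Heat released by hot stream: Q = 63.8 × 1.01 × (219 − 111) = 6959.3 kJ/min
Energy balance on cold side (adiabatic exchanger): Q = ṁ_c·Cp_c·(T_c,out − T_c,in)
ṁ_c = 6959.3 / [1.71 × (94.5 − 59.7)] = 116.95 kg/min

ṁ_c = 117 kg/min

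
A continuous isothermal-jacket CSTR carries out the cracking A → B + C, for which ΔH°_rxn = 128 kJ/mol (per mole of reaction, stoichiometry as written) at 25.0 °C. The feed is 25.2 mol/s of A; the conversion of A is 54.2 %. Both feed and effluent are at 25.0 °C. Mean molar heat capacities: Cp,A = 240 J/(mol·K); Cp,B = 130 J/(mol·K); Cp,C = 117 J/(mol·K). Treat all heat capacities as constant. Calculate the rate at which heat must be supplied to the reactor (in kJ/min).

Extent of reaction ξ = 0.542 × 25.2 = 13.658 mol/s
Reaction term: ξ·ΔH°_rxn = 13.658 × 128 = 1748.3 kJ/s
Q = ΔH = 1748.3 kJ/s = 1748.3 kW
Heat supplied = 104900 kJ/min

Q_in = 105000 kJ/min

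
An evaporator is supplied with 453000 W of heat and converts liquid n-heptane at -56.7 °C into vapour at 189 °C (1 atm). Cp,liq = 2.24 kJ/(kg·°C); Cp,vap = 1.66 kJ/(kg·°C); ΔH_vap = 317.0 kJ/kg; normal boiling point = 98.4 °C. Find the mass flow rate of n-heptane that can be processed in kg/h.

Δh = 2.24×(98.4−-56.7) + 317.0 + 1.66×(189−98.4) = 814.82 kJ/kg
Q = 453000 W = 453 kJ/s = 1.6308e+06 kJ/h
ṁ = Q/Δh = 1.6308e+06 / 814.82 = 2001.4 kg/h

ṁ = 2000 kg/h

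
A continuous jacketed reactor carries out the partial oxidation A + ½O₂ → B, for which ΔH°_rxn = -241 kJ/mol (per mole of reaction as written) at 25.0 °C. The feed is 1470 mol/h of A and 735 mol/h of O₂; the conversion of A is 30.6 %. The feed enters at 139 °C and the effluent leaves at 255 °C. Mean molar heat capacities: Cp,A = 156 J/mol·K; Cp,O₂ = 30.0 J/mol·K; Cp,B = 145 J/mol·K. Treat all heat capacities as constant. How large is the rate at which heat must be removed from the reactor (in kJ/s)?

Q_out = 22.8 kJ/s

Extent of reaction ξ = 0.306 × 1470 = 449.82 mol/h
Reaction term: ξ·ΔH°_rxn = 449.82 × -241 = -108410 kJ/h
Sensible, feed 139→25 °C: -28656 kJ/h
Outlet flows (mol/h): A 1020.2, O₂ 510.09, B 449.82
Sensible, products 25→255 °C: 55125 kJ/h
Q = ΔH = -81938 kJ/h = -22.76 kW
Heat removed = 22.76 kJ/s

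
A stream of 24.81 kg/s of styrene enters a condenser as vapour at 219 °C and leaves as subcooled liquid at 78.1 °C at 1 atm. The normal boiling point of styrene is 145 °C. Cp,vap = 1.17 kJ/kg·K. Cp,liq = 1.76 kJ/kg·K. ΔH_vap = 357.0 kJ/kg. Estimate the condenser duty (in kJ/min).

Q_c = 836000 kJ/min

vapour 219→145 °C: -86.58 kJ/kg
condensation at 145 °C: -357 kJ/kg
liquid 145→78.1 °C: -117.74 kJ/kg
Δh = -86.58 + -357 + -117.74 = -561.32 kJ/kg
Q = ṁ·Δh = 24.81 kg/s × -561.32 kJ/kg = -13926 kJ/s
|Q| = 13926 kW = 835590 kJ/min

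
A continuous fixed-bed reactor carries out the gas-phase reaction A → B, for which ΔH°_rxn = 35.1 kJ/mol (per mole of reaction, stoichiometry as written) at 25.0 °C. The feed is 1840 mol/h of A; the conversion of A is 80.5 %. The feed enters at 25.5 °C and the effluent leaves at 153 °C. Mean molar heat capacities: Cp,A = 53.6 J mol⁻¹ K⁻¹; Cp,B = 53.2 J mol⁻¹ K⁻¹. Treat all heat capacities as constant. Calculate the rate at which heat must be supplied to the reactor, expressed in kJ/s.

Q_in = 17.9 kJ/s

Extent of reaction ξ = 0.805 × 1840 = 1481.2 mol/h
Reaction term: ξ·ΔH°_rxn = 1481.2 × 35.1 = 51990 kJ/h
Sensible, feed 25.5→25 °C: -49.312 kJ/h
Outlet flows (mol/h): A 358.8, B 1481.2
Sensible, products 25→153 °C: 12548 kJ/h
Q = ΔH = 64489 kJ/h = 17.914 kW
Heat supplied = 17.914 kJ/s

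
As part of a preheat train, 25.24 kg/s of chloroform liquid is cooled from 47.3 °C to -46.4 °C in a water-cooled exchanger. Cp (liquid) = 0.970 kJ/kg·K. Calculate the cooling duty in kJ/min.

Q_c = 138000 kJ/min

Q = ṁ·Cp·ΔT = 25.24 × 0.970 × (-46.4 − 47.3) = -2294 kJ/s
Cooling duty = 137640 kJ/min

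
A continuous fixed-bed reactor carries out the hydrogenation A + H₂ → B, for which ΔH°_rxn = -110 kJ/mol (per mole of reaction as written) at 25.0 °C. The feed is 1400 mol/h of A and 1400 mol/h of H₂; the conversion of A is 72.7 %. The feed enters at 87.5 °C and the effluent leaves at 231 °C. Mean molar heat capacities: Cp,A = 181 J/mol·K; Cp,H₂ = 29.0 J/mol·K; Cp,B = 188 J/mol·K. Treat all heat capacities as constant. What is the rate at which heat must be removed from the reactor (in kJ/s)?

Q_out = 20.7 kJ/s

Extent of reaction ξ = 0.727 × 1400 = 1017.8 mol/h
Reaction term: ξ·ΔH°_rxn = 1017.8 × -110 = -111960 kJ/h
Sensible, feed 87.5→25 °C: -18375 kJ/h
Outlet flows (mol/h): A 382.2, H₂ 382.2, B 1017.8
Sensible, products 25→231 °C: 55951 kJ/h
Q = ΔH = -74382 kJ/h = -20.662 kW
Heat removed = 20.662 kJ/s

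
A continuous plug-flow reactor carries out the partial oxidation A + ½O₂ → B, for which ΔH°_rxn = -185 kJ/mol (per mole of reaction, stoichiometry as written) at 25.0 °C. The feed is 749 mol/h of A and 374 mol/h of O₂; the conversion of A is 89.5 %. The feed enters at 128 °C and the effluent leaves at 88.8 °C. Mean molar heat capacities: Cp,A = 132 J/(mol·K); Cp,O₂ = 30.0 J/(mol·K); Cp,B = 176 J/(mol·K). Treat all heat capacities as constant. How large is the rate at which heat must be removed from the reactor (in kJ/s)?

Extent of reaction ξ = 0.895 × 749 = 670.36 mol/h
Reaction term: ξ·ΔH°_rxn = 670.36 × -185 = -124020 kJ/h
Sensible, feed 128→25 °C: -11339 kJ/h
Outlet flows (mol/h): A 78.645, O₂ 38.822, B 670.36
Sensible, products 25→88.8 °C: 8263.9 kJ/h
Q = ΔH = -127090 kJ/h = -35.303 kW
Heat removed = 35.303 kJ/s

Q_out = 35.3 kJ/s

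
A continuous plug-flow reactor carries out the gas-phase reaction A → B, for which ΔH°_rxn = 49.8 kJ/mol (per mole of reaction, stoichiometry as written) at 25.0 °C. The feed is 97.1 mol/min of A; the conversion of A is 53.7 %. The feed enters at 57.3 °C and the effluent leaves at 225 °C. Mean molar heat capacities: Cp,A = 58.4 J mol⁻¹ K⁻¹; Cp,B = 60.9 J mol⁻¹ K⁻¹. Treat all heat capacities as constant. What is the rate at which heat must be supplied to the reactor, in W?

Q_in = 59600 W

Extent of reaction ξ = 0.537 × 97.1 = 52.143 mol/min
Reaction term: ξ·ΔH°_rxn = 52.143 × 49.8 = 2596.7 kJ/min
Sensible, feed 57.3→25 °C: -183.16 kJ/min
Outlet flows (mol/min): A 44.957, B 52.143
Sensible, products 25→225 °C: 1160.2 kJ/min
Q = ΔH = 3573.7 kJ/min = 59.562 kW
Heat supplied = 59562 W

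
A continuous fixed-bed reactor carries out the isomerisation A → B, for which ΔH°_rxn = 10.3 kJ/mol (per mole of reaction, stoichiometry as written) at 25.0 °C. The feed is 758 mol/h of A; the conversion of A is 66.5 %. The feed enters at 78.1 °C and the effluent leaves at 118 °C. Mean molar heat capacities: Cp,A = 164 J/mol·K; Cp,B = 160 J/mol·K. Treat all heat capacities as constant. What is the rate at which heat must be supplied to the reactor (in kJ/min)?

Extent of reaction ξ = 0.665 × 758 = 504.07 mol/h
Reaction term: ξ·ΔH°_rxn = 504.07 × 10.3 = 5191.9 kJ/h
Sensible, feed 78.1→25 °C: -6601 kJ/h
Outlet flows (mol/h): A 253.93, B 504.07
Sensible, products 25→118 °C: 11374 kJ/h
Q = ΔH = 9964.5 kJ/h = 2.7679 kW
Heat supplied = 166.07 kJ/min

Q_in = 166 kJ/min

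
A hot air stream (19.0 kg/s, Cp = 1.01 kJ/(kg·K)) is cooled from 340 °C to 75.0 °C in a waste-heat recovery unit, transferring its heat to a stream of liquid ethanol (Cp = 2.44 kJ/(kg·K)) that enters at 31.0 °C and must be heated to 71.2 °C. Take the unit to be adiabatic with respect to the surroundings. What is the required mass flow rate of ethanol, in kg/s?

Heat released by hot stream: Q = 19.0 × 1.01 × (340 − 75.0) = 5085.4 kJ/s
Energy balance on cold side (adiabatic exchanger): Q = ṁ_c·Cp_c·(T_c,out − T_c,in)
ṁ_c = 5085.4 / [2.44 × (71.2 − 31.0)] = 51.845 kg/s

ṁ_c = 51.8 kg/s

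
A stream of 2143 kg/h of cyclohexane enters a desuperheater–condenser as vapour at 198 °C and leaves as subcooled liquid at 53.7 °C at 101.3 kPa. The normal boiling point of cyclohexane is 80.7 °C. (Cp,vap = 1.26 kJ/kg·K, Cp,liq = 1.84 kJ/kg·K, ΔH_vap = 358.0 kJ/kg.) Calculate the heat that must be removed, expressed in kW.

Q_c = 331 kW

vapour 198→80.7 °C: -147.8 kJ/kg
condensation at 80.7 °C: -358 kJ/kg
liquid 80.7→53.7 °C: -49.68 kJ/kg
Δh = -147.8 + -358 + -49.68 = -555.48 kJ/kg
Q = ṁ·Δh = 2143 kg/h × -555.48 kJ/kg = -1.1904e+06 kJ/h
|Q| = 330.66 kW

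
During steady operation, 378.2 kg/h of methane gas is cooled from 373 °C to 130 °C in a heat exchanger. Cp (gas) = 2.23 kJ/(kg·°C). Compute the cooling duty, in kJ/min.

Q = ṁ·Cp·ΔT = 378.2 × 2.23 × (130 − 373) = -204940 kJ/h
Converting: 204940 / 3600 s = 56.929 kW
Cooling duty = 3415.7 kJ/min

Q_c = 3420 kJ/min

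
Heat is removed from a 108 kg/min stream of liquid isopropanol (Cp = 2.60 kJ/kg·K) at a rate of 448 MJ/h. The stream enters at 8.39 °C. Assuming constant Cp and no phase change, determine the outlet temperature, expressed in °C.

Q = 448 MJ/h = 7466.7 kJ/min
ΔT = Q/(ṁ·Cp) = 7466.7/(108×2.60) = 26.591 K
T_out = 8.39 − 26.591 = -18.201 °C

T_out = -18.2 °C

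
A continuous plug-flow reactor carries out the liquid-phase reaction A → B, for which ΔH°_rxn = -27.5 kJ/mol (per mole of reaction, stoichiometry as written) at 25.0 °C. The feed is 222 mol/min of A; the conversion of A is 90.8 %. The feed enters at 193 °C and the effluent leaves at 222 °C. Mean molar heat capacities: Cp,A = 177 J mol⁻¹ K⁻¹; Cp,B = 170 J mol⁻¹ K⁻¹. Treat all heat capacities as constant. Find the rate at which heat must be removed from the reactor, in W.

Extent of reaction ξ = 0.908 × 222 = 201.58 mol/min
Reaction term: ξ·ΔH°_rxn = 201.58 × -27.5 = -5543.3 kJ/min
Sensible, feed 193→25 °C: -6601.4 kJ/min
Outlet flows (mol/min): A 20.424, B 201.58
Sensible, products 25→222 °C: 7462.9 kJ/min
Q = ΔH = -4681.8 kJ/min = -78.03 kW
Heat removed = 78030 W

Q_out = 78000 W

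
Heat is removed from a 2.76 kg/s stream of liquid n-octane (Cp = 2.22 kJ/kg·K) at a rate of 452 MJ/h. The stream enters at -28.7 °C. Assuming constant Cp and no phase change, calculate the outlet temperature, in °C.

T_out = -49.2 °C

Q = 452 MJ/h = 125.56 kJ/s
ΔT = Q/(ṁ·Cp) = 125.56/(2.76×2.22) = 20.492 K
T_out = -28.7 − 20.492 = -49.192 °C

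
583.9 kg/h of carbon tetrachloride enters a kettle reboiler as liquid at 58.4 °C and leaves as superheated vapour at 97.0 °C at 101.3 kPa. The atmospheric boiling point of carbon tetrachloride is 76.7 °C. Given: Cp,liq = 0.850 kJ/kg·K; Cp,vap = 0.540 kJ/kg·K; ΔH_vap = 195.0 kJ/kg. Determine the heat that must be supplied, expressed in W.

Q = 35900 W

liquid 58.4→76.7 °C: 15.555 kJ/kg
vaporisation at 76.7 °C: 195 kJ/kg
vapour 76.7→97.0 °C: 10.962 kJ/kg
Δh = 15.555 + 195 + 10.962 = 221.52 kJ/kg
Q = ṁ·Δh = 583.9 kg/h × 221.52 kJ/kg = 129340 kJ/h
|Q| = 35.929 kW = 35929 W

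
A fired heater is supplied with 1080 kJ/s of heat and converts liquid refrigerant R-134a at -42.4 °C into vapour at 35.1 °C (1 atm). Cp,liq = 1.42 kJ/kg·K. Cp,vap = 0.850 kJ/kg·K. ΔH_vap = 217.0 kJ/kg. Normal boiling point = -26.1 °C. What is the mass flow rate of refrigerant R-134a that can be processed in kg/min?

ṁ = 222 kg/min

Δh = 1.42×(-26.1−-42.4) + 217.0 + 0.850×(35.1−-26.1) = 292.17 kJ/kg
Q = 1080 kJ/s = 1080 kJ/s = 64800 kJ/min
ṁ = Q/Δh = 64800 / 292.17 = 221.79 kg/min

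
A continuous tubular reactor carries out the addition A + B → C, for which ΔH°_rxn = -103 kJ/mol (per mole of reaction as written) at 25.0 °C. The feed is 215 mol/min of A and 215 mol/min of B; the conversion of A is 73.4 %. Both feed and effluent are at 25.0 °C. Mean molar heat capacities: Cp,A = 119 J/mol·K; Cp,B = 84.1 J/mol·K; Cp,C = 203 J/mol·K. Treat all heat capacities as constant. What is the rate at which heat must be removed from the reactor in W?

Q_out = 271000 W

Extent of reaction ξ = 0.734 × 215 = 157.81 mol/min
Reaction term: ξ·ΔH°_rxn = 157.81 × -103 = -16254 kJ/min
Q = ΔH = -16254 kJ/min = -270.91 kW
Heat removed = 270910 W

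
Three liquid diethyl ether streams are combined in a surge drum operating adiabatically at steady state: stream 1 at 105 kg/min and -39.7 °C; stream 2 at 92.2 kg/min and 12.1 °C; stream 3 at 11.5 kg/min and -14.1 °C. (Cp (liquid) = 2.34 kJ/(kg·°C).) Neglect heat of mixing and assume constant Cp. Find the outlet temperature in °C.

T_out = -15.4 °C

Energy balance with Q = 0: Σ ṁᵢCp,ᵢ(T_out − Tᵢ) = 0
T_out = Σ ṁᵢCp,ᵢTᵢ / Σ ṁᵢCp,ᵢ
      = -7523.2 / 488.36 = -15.405 °C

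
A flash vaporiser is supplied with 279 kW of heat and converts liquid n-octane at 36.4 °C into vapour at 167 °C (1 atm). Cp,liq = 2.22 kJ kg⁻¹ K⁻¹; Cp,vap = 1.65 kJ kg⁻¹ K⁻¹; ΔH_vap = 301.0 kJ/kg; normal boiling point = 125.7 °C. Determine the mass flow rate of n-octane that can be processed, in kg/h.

Δh = 2.22×(125.7−36.4) + 301.0 + 1.65×(167−125.7) = 567.39 kJ/kg
Q = 279 kW = 279 kJ/s = 1.0044e+06 kJ/h
ṁ = Q/Δh = 1.0044e+06 / 567.39 = 1770.2 kg/h

ṁ = 1770 kg/h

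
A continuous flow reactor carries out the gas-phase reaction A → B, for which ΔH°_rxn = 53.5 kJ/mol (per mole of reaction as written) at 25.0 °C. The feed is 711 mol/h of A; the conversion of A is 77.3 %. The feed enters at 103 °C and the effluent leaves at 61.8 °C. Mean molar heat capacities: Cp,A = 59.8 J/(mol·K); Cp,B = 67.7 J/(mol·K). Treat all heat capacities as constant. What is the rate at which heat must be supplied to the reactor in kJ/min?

Q_in = 464 kJ/min

Extent of reaction ξ = 0.773 × 711 = 549.6 mol/h
Reaction term: ξ·ΔH°_rxn = 549.6 × 53.5 = 29404 kJ/h
Sensible, feed 103→25 °C: -3316.4 kJ/h
Outlet flows (mol/h): A 161.4, B 549.6
Sensible, products 25→61.8 °C: 1724.4 kJ/h
Q = ΔH = 27812 kJ/h = 7.7255 kW
Heat supplied = 463.53 kJ/min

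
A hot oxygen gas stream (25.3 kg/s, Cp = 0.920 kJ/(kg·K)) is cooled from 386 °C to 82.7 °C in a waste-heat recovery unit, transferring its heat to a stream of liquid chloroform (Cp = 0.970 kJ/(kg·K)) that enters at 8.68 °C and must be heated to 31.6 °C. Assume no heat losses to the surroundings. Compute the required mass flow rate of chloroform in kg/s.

ṁ_c = 318 kg/s

Heat released by hot stream: Q = 25.3 × 0.920 × (386 − 82.7) = 7059.6 kJ/s
Energy balance on cold side (adiabatic exchanger): Q = ṁ_c·Cp_c·(T_c,out − T_c,in)
ṁ_c = 7059.6 / [0.970 × (31.6 − 8.68)] = 317.54 kg/s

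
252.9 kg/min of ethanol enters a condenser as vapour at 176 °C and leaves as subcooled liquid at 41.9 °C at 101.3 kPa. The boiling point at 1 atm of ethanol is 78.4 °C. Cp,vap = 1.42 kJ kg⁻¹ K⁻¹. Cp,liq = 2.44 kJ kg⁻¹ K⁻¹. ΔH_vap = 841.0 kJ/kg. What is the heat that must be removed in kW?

vapour 176→78.4 °C: -138.59 kJ/kg
condensation at 78.4 °C: -841 kJ/kg
liquid 78.4→41.9 °C: -89.06 kJ/kg
Δh = -138.59 + -841 + -89.06 = -1068.7 kJ/kg
Q = ṁ·Δh = 252.9 kg/min × -1068.7 kJ/kg = -270260 kJ/min
|Q| = 4504.4 kW

Q_c = 4500 kW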